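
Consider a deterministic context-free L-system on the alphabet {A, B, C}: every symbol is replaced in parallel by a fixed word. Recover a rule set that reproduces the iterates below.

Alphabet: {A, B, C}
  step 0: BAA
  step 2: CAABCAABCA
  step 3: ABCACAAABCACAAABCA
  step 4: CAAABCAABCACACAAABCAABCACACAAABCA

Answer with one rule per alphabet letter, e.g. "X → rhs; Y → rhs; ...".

A->CA, B->A, C->AB

  step 3 ⇒ step 4: ABCACAAABCACAAABCA ⇒ CA·A·AB·CA·AB·CA·CA·CA·A·AB·CA·AB·CA·CA·CA·A·AB·CA
    A ↦ CA
    B ↦ A
    C ↦ AB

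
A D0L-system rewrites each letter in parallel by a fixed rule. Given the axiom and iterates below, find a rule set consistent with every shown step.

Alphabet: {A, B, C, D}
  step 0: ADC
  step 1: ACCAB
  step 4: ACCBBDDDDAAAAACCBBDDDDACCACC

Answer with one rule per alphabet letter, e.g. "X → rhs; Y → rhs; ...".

  step 0 ⇒ step 1: ADC ⇒ ACC·A·B
    A ↦ ACC
    C ↦ B
    D ↦ A
    B ↦ DD  (constrained at step 1)

A->ACC, B->DD, C->B, D->A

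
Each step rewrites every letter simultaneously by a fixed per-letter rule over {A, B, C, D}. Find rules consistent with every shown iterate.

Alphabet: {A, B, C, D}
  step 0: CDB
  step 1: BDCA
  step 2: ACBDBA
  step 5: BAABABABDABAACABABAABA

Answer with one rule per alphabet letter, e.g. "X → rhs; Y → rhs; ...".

A->BA, B->A, C->BD, D->C

  step 1 ⇒ step 2: BDCA ⇒ A·C·BD·BA
    A ↦ BA
    B ↦ A
    C ↦ BD
    D ↦ C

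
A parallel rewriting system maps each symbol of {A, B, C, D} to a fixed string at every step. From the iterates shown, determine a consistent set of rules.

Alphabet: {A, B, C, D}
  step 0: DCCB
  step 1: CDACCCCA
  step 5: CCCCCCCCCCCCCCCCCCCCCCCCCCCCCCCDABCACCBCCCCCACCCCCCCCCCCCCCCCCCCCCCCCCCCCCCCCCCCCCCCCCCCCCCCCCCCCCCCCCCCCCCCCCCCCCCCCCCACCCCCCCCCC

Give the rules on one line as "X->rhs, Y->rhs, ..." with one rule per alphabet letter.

A->BC, B->A, C->CC, D->CDA

  step 0 ⇒ step 1: DCCB ⇒ CDA·CC·CC·A
    B ↦ A
    C ↦ CC
    D ↦ CDA
    A ↦ BC  (constrained at step 1)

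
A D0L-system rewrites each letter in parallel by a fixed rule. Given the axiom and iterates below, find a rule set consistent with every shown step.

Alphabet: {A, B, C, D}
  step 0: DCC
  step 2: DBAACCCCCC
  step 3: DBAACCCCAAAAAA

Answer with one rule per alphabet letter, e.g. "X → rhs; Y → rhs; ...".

  step 2 ⇒ step 3: DBAACCCCCC ⇒ DBA·A·CC·CC·A·A·A·A·A·A
    A ↦ CC
    B ↦ A
    C ↦ A
    D ↦ DBA

A->CC, B->A, C->A, D->DBA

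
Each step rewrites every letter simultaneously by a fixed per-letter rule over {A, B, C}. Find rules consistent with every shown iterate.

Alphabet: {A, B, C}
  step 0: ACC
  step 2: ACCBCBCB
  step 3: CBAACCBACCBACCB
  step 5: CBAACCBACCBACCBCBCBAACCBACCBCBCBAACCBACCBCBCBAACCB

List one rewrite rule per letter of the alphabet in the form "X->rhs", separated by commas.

  step 2 ⇒ step 3: ACCBCBCB ⇒ CB·A·A·CCB·A·CCB·A·CCB
    A ↦ CB
    B ↦ CCB
    C ↦ A

A->CB, B->CCB, C->A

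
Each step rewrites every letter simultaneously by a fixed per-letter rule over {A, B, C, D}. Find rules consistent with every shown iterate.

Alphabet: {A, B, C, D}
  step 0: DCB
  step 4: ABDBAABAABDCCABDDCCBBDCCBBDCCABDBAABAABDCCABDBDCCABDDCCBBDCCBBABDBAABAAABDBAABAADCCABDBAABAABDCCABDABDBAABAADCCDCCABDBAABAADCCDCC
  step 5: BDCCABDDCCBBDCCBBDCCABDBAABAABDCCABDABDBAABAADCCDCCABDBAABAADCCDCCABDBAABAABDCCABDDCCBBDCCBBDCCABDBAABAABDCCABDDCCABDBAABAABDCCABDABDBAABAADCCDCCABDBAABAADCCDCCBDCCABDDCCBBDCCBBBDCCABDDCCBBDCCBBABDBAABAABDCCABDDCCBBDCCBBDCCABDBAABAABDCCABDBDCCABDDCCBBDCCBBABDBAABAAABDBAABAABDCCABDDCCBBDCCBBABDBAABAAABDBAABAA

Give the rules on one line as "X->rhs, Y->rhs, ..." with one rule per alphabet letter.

A->B, B->DCC, C->BAA, D->ABD

  step 4 ⇒ step 5: ABDBAABAABDCCABDDCCBBDCCBBDCCABDBAABAABDCCABDBDCCABDDCCBBDCCBBABDBAABAAABDBAABAADCCABDBAABAABDCCABDABDBAABAADCCDCCABDBAABAADCCDCC ⇒ B·DCC·ABD·DCC·B·B·DCC·B·B·DCC·ABD·BAA·BAA·B·DCC·ABD·ABD·BAA·BAA·DCC·DCC·ABD·BAA·BAA·DCC·DCC·ABD·BAA·BAA·B·DCC·ABD·DCC·B·B·DCC·B·B·DCC·ABD·BAA·BAA·B·DCC·ABD·DCC·ABD·BAA·BAA·B·DCC·ABD·ABD·BAA·BAA·DCC·DCC·ABD·BAA·BAA·DCC·DCC·B·DCC·ABD·DCC·B·B·DCC·B·B·B·DCC·ABD·DCC·B·B·DCC·B·B·ABD·BAA·BAA·B·DCC·ABD·DCC·B·B·DCC·B·B·DCC·ABD·BAA·BAA·B·DCC·ABD·B·DCC·ABD·DCC·B·B·DCC·B·B·ABD·BAA·BAA·ABD·BAA·BAA·B·DCC·ABD·DCC·B·B·DCC·B·B·ABD·BAA·BAA·ABD·BAA·BAA
    A ↦ B
    B ↦ DCC
    C ↦ BAA
    D ↦ ABD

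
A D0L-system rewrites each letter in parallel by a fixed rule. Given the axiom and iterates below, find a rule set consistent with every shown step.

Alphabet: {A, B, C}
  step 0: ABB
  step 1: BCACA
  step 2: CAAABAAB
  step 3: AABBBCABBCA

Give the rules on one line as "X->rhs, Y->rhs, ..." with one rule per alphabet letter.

  step 2 ⇒ step 3: CAAABAAB ⇒ AA·B·B·B·CA·B·B·CA
    A ↦ B
    B ↦ CA
    C ↦ AA

A->B, B->CA, C->AA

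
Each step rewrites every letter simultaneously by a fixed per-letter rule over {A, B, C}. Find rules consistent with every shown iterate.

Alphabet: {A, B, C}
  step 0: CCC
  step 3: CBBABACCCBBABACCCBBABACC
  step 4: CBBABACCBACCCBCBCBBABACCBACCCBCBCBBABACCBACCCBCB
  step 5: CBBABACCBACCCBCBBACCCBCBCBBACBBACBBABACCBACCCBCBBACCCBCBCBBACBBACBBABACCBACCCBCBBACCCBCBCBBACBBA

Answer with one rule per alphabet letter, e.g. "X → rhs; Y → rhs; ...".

  step 4 ⇒ step 5: CBBABACCBACCCBCBCBBABACCBACCCBCBCBBABACCBACCCBCB ⇒ CB·BA·BA·CC·BA·CC·CB·CB·BA·CC·CB·CB·CB·BA·CB·BA·CB·BA·BA·CC·BA·CC·CB·CB·BA·CC·CB·CB·CB·BA·CB·BA·CB·BA·BA·CC·BA·CC·CB·CB·BA·CC·CB·CB·CB·BA·CB·BA
    A ↦ CC
    B ↦ BA
    C ↦ CB

A->CC, B->BA, C->CB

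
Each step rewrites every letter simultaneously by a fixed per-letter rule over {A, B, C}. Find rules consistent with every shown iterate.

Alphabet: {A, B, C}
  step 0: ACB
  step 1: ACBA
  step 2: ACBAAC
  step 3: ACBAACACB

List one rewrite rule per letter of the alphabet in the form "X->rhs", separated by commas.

A->AC, B->A, C->B

  step 2 ⇒ step 3: ACBAAC ⇒ AC·B·A·AC·AC·B
    A ↦ AC
    B ↦ A
    C ↦ B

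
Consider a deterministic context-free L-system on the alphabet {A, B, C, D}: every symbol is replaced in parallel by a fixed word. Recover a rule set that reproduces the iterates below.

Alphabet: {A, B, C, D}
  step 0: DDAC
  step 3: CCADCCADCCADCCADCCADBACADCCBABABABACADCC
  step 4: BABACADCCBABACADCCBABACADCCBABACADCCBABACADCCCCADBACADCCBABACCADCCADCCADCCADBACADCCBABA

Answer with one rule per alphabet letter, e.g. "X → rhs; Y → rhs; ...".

  step 3 ⇒ step 4: CCADCCADCCADCCADCCADBACADCCBABABABACADCC ⇒ BA·BA·CAD·CC·BA·BA·CAD·CC·BA·BA·CAD·CC·BA·BA·CAD·CC·BA·BA·CAD·CC·C·CAD·BA·CAD·CC·BA·BA·C·CAD·C·CAD·C·CAD·C·CAD·BA·CAD·CC·BA·BA
    A ↦ CAD
    B ↦ C
    C ↦ BA
    D ↦ CC

A->CAD, B->C, C->BA, D->CC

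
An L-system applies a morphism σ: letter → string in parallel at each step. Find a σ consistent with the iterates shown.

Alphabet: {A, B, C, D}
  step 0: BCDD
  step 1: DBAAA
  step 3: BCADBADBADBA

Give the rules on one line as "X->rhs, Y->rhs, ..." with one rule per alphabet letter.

  step 0 ⇒ step 1: BCDD ⇒ D·BA·A·A
    B ↦ D
    C ↦ BA
    D ↦ A
    A ↦ BC  (constrained at step 1)

A->BC, B->D, C->BA, D->A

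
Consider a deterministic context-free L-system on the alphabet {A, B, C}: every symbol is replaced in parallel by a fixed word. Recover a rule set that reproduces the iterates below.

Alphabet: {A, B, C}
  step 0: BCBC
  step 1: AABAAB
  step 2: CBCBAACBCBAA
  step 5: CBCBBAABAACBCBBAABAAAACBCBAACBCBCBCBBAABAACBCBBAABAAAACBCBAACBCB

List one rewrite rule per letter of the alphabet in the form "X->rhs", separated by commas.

  step 1 ⇒ step 2: AABAAB ⇒ CB·CB·AA·CB·CB·AA
    A ↦ CB
    B ↦ AA
  step 0 ⇒ step 1: BCBC ⇒ AA·B·AA·B
    C ↦ B

A->CB, B->AA, C->B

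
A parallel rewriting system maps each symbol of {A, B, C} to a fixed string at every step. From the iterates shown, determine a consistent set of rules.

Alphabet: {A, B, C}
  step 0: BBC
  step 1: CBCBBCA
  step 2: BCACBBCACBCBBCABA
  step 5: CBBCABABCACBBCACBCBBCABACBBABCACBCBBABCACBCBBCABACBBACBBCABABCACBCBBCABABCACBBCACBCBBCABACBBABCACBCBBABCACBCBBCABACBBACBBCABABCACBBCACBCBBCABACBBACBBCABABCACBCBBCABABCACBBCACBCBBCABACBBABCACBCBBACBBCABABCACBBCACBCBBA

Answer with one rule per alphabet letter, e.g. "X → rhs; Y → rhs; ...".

  step 1 ⇒ step 2: CBCBBCA ⇒ BCA·CB·BCA·CB·CB·BCA·BA
    A ↦ BA
    B ↦ CB
    C ↦ BCA

A->BA, B->CB, C->BCA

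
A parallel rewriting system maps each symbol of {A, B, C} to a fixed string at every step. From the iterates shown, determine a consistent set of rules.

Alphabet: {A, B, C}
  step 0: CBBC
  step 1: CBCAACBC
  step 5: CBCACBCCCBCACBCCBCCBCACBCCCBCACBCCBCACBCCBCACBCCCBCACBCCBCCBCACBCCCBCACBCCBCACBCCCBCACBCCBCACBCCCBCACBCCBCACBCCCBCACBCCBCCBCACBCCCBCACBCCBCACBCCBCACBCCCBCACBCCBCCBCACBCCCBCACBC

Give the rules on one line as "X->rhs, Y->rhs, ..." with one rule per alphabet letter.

  step 0 ⇒ step 1: CBBC ⇒ CBC·A·A·CBC
    B ↦ A
    C ↦ CBC
    A ↦ C  (constrained at step 1)

A->C, B->A, C->CBC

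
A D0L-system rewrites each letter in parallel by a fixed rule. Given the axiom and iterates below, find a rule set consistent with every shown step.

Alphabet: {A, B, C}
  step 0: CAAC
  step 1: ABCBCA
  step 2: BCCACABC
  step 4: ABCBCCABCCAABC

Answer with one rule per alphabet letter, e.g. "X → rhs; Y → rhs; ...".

  step 1 ⇒ step 2: ABCBCA ⇒ BC·C·A·C·A·BC
    A ↦ BC
    B ↦ C
    C ↦ A

A->BC, B->C, C->A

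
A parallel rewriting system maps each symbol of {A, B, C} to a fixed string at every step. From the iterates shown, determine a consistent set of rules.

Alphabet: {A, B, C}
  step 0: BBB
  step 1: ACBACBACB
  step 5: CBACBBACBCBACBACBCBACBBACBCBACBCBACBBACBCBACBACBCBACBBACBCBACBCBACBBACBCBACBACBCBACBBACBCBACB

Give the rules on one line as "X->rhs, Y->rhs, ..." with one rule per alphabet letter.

  step 0 ⇒ step 1: BBB ⇒ ACB·ACB·ACB
    B ↦ ACB
    A ↦ C  (constrained at step 1)
    C ↦ B  (constrained at step 1)

A->C, B->ACB, C->B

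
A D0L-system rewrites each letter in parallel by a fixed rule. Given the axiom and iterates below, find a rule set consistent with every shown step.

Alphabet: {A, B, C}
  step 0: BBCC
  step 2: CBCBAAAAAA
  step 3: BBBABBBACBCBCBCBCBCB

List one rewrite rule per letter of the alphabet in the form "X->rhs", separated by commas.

A->CB, B->A, C->BBB

  step 2 ⇒ step 3: CBCBAAAAAA ⇒ BBB·A·BBB·A·CB·CB·CB·CB·CB·CB
    A ↦ CB
    B ↦ A
    C ↦ BBB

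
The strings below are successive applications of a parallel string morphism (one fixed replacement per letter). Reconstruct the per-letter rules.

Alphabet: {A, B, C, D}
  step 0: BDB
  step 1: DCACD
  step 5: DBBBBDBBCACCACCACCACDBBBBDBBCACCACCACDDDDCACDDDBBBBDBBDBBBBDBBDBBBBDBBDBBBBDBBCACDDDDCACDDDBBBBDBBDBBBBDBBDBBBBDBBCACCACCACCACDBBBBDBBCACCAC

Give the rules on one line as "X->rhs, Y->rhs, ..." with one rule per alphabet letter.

  step 0 ⇒ step 1: BDB ⇒ D·CAC·D
    B ↦ D
    D ↦ CAC
    A ↦ BB  (constrained at step 1)
    C ↦ DBB  (constrained at step 1)

A->BB, B->D, C->DBB, D->CAC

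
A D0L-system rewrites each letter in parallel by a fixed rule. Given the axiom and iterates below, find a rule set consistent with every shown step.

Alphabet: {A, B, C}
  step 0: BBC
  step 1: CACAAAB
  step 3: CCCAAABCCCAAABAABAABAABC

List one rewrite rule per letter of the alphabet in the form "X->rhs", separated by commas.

A->C, B->CA, C->AAB

  step 0 ⇒ step 1: BBC ⇒ CA·CA·AAB
    B ↦ CA
    C ↦ AAB
    A ↦ C  (constrained at step 1)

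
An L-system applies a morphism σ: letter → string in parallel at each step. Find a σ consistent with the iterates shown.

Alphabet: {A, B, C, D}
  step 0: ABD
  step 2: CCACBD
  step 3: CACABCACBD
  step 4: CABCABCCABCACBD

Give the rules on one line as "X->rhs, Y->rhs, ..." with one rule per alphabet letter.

  step 3 ⇒ step 4: CACABCACBD ⇒ CA·B·CA·B·C·CA·B·CA·C·BD
    A ↦ B
    B ↦ C
    C ↦ CA
    D ↦ BD

A->B, B->C, C->CA, D->BD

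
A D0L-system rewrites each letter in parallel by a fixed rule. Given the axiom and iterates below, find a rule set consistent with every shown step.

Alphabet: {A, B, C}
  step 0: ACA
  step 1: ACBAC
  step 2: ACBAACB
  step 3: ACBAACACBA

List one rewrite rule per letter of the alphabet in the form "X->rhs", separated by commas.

A->AC, B->A, C->B

  step 2 ⇒ step 3: ACBAACB ⇒ AC·B·A·AC·AC·B·A
    A ↦ AC
    B ↦ A
    C ↦ B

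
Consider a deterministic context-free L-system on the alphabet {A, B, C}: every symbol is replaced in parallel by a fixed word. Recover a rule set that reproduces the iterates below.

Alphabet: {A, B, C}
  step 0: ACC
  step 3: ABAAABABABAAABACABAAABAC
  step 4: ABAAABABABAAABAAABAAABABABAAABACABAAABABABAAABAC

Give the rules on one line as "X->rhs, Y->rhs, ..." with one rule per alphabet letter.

A->AB, B->AA, C->AC

  step 3 ⇒ step 4: ABAAABABABAAABACABAAABAC ⇒ AB·AA·AB·AB·AB·AA·AB·AA·AB·AA·AB·AB·AB·AA·AB·AC·AB·AA·AB·AB·AB·AA·AB·AC
    A ↦ AB
    B ↦ AA
    C ↦ AC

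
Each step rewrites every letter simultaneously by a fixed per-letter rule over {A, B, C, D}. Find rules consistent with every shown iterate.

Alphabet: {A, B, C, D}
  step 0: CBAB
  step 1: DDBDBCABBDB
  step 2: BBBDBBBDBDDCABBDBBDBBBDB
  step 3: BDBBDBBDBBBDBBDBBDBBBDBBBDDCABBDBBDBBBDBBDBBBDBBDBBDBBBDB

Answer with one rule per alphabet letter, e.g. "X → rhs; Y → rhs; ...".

A->CAB, B->BDB, C->DD, D->B

  step 2 ⇒ step 3: BBBDBBBDBDDCABBDBBDBBBDB ⇒ BDB·BDB·BDB·B·BDB·BDB·BDB·B·BDB·B·B·DD·CAB·BDB·BDB·B·BDB·BDB·B·BDB·BDB·BDB·B·BDB
    A ↦ CAB
    B ↦ BDB
    C ↦ DD
    D ↦ B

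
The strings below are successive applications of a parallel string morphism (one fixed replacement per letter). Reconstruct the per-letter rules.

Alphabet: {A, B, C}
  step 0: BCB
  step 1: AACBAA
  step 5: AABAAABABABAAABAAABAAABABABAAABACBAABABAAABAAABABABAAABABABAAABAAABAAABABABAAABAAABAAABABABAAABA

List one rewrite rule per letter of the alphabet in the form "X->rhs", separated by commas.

A->BA, B->AA, C->CB

  step 0 ⇒ step 1: BCB ⇒ AA·CB·AA
    B ↦ AA
    C ↦ CB
    A ↦ BA  (constrained at step 1)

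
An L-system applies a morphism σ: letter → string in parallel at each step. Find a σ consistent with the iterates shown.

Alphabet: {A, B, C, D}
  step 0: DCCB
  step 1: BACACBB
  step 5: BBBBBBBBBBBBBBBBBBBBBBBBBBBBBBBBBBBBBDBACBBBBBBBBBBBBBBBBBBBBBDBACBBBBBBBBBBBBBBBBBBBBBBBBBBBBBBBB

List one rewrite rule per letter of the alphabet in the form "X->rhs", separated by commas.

A->DB, B->BB, C->AC, D->B

  step 0 ⇒ step 1: DCCB ⇒ B·AC·AC·BB
    B ↦ BB
    C ↦ AC
    D ↦ B
    A ↦ DB  (constrained at step 1)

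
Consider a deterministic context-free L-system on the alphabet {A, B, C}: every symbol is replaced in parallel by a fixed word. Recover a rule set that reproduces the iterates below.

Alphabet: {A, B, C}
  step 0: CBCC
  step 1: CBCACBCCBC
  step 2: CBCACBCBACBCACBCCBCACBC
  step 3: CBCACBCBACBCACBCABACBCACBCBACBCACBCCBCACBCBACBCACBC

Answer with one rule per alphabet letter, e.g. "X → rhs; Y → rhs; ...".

  step 2 ⇒ step 3: CBCACBCBACBCACBCCBCACBC ⇒ CBC·A·CBC·BA·CBC·A·CBC·A·BA·CBC·A·CBC·BA·CBC·A·CBC·CBC·A·CBC·BA·CBC·A·CBC
    A ↦ BA
    B ↦ A
    C ↦ CBC

A->BA, B->A, C->CBC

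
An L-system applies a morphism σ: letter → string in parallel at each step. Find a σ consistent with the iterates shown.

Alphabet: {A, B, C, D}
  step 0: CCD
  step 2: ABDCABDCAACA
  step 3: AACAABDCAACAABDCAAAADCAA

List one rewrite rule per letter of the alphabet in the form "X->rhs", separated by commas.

  step 2 ⇒ step 3: ABDCABDCAACA ⇒ AA·CA·AB·DC·AA·CA·AB·DC·AA·AA·DC·AA
    A ↦ AA
    B ↦ CA
    C ↦ DC
    D ↦ AB

A->AA, B->CA, C->DC, D->AB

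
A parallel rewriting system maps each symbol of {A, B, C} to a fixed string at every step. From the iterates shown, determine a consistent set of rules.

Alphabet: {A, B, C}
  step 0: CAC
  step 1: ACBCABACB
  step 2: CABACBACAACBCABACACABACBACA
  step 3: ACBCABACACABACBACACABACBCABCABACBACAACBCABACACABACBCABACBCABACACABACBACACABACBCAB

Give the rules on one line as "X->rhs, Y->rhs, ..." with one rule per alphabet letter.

  step 2 ⇒ step 3: CABACBACAACBCABACACABACBACA ⇒ ACB·CAB·ACA·CAB·ACB·ACA·CAB·ACB·CAB·CAB·ACB·ACA·ACB·CAB·ACA·CAB·ACB·CAB·ACB·CAB·ACA·CAB·ACB·ACA·CAB·ACB·CAB
    A ↦ CAB
    B ↦ ACA
    C ↦ ACB

A->CAB, B->ACA, C->ACB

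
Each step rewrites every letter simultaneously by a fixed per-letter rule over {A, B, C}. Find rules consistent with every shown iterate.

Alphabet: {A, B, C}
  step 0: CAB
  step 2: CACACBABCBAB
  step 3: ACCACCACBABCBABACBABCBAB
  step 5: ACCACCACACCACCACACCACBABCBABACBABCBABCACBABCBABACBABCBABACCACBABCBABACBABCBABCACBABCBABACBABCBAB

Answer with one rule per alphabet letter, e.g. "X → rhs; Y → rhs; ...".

  step 2 ⇒ step 3: CACACBABCBAB ⇒ AC·C·AC·C·AC·BAB·C·BAB·AC·BAB·C·BAB
    A ↦ C
    B ↦ BAB
    C ↦ AC

A->C, B->BAB, C->AC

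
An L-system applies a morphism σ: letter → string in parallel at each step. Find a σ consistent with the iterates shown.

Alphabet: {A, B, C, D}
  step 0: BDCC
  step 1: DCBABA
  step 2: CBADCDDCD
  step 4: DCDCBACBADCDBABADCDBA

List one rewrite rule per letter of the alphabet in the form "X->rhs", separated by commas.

  step 1 ⇒ step 2: DCBABA ⇒ C·BA·D·CD·D·CD
    A ↦ CD
    B ↦ D
    C ↦ BA
    D ↦ C

A->CD, B->D, C->BA, D->C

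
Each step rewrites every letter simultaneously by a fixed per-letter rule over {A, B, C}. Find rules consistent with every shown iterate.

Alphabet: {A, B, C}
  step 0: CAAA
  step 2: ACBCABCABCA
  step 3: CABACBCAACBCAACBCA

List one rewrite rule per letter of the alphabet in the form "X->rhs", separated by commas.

  step 2 ⇒ step 3: ACBCABCABCA ⇒ CA·B·AC·B·CA·AC·B·CA·AC·B·CA
    A ↦ CA
    B ↦ AC
    C ↦ B

A->CA, B->AC, C->B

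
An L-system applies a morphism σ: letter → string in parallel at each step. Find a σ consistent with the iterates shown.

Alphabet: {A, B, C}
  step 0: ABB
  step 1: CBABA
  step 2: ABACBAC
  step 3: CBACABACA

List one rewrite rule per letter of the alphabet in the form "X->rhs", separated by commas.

A->C, B->BA, C->A

  step 2 ⇒ step 3: ABACBAC ⇒ C·BA·C·A·BA·C·A
    A ↦ C
    B ↦ BA
    C ↦ A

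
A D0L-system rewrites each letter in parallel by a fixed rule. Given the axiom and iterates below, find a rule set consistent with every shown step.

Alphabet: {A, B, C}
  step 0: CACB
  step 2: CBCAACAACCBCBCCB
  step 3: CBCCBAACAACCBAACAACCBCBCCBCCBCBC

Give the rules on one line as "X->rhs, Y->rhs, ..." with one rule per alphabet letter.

A->AAC, B->C, C->CB

  step 2 ⇒ step 3: CBCAACAACCBCBCCB ⇒ CB·C·CB·AAC·AAC·CB·AAC·AAC·CB·CB·C·CB·C·CB·CB·C
    A ↦ AAC
    B ↦ C
    C ↦ CB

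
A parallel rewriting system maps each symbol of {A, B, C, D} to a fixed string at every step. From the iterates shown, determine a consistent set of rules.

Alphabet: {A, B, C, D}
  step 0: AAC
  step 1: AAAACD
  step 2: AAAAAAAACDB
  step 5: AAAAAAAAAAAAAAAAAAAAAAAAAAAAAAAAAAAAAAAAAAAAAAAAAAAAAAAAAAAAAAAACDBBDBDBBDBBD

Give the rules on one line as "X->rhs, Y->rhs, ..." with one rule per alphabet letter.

  step 1 ⇒ step 2: AAAACD ⇒ AA·AA·AA·AA·CD·B
    A ↦ AA
    C ↦ CD
    D ↦ B
    B ↦ BD  (constrained at step 2)

A->AA, B->BD, C->CD, D->B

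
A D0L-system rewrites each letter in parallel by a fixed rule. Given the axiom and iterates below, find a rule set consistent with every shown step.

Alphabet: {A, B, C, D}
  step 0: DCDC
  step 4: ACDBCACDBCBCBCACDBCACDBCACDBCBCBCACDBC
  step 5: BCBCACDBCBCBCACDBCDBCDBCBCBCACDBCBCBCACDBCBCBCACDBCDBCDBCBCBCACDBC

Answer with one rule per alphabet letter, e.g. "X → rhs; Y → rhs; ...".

  step 4 ⇒ step 5: ACDBCACDBCBCBCACDBCACDBCACDBCBCBCACDBC ⇒ BC·BC·AC·D·BC·BC·BC·AC·D·BC·D·BC·D·BC·BC·BC·AC·D·BC·BC·BC·AC·D·BC·BC·BC·AC·D·BC·D·BC·D·BC·BC·BC·AC·D·BC
    A ↦ BC
    B ↦ D
    C ↦ BC
    D ↦ AC

A->BC, B->D, C->BC, D->AC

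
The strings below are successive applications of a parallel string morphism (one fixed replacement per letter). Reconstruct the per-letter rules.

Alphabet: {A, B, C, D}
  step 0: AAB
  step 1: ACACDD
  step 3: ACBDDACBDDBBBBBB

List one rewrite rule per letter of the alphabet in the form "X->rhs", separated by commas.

  step 0 ⇒ step 1: AAB ⇒ AC·AC·DD
    A ↦ AC
    B ↦ DD
    C ↦ B  (constrained at step 1)
    D ↦ CCC  (constrained at step 1)

A->AC, B->DD, C->B, D->CCC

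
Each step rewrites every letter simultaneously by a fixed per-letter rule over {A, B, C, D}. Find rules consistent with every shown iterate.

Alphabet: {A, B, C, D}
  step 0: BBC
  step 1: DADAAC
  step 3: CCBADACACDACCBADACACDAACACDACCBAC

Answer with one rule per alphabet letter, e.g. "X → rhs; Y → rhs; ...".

  step 0 ⇒ step 1: BBC ⇒ DA·DA·AC
    B ↦ DA
    C ↦ AC
    A ↦ CCB  (constrained at step 1)
    D ↦ AD  (constrained at step 1)

A->CCB, B->DA, C->AC, D->AD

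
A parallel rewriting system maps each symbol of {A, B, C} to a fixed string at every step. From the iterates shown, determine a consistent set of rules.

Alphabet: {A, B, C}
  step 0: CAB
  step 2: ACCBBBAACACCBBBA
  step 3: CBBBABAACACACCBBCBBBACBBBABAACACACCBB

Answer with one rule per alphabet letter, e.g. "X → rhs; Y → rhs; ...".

A->CBB, B->AC, C->BA

  step 2 ⇒ step 3: ACCBBBAACACCBBBA ⇒ CBB·BA·BA·AC·AC·AC·CBB·CBB·BA·CBB·BA·BA·AC·AC·AC·CBB
    A ↦ CBB
    B ↦ AC
    C ↦ BA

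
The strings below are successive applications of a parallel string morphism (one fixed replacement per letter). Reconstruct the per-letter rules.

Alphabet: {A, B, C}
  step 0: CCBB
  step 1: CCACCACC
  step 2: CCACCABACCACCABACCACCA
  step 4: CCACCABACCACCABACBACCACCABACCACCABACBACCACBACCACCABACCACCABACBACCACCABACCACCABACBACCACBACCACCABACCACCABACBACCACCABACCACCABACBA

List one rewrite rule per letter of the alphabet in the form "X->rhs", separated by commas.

A->BA, B->C, C->CCA

  step 1 ⇒ step 2: CCACCACC ⇒ CCA·CCA·BA·CCA·CCA·BA·CCA·CCA
    A ↦ BA
    C ↦ CCA
  step 0 ⇒ step 1: CCBB ⇒ CCA·CCA·C·C
    B ↦ C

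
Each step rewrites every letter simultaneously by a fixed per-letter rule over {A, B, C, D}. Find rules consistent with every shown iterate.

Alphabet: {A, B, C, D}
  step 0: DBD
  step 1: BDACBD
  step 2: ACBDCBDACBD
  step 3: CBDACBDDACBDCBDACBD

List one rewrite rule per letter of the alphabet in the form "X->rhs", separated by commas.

  step 2 ⇒ step 3: ACBDCBDACBD ⇒ CB·D·AC·BD·D·AC·BD·CB·D·AC·BD
    A ↦ CB
    B ↦ AC
    C ↦ D
    D ↦ BD

A->CB, B->AC, C->D, D->BD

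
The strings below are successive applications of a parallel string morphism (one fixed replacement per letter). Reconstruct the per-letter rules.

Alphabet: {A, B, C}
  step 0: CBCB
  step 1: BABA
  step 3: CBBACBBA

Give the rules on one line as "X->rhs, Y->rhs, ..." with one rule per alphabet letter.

  step 0 ⇒ step 1: CBCB ⇒ B·A·B·A
    B ↦ A
    C ↦ B
    A ↦ CB  (constrained at step 1)

A->CB, B->A, C->B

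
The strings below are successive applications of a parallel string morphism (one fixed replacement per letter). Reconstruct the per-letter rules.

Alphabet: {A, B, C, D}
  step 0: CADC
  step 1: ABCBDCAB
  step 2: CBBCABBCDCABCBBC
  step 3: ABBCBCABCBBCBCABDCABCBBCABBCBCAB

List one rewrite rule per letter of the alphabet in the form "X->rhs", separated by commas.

A->CB, B->BC, C->AB, D->DC

  step 2 ⇒ step 3: CBBCABBCDCABCBBC ⇒ AB·BC·BC·AB·CB·BC·BC·AB·DC·AB·CB·BC·AB·BC·BC·AB
    A ↦ CB
    B ↦ BC
    C ↦ AB
    D ↦ DC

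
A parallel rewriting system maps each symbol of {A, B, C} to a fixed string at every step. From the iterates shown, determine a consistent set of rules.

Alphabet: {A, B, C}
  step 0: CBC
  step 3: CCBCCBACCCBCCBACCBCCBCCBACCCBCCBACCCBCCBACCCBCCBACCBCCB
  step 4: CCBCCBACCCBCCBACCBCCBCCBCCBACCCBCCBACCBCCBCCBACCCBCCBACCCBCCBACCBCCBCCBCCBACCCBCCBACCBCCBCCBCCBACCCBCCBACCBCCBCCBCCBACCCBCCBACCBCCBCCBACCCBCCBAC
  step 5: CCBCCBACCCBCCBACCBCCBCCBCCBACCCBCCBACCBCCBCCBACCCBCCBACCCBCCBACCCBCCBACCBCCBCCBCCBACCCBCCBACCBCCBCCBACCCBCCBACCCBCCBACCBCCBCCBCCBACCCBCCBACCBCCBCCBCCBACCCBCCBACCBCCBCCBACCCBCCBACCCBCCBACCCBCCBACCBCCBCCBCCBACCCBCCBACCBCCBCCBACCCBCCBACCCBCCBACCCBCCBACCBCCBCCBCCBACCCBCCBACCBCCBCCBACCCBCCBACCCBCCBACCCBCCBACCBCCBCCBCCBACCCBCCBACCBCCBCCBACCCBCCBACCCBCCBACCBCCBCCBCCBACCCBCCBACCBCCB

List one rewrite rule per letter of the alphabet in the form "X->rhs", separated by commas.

A->CB, B->AC, C->CCB

  step 4 ⇒ step 5: CCBCCBACCCBCCBACCBCCBCCBCCBACCCBCCBACCBCCBCCBACCCBCCBACCCBCCBACCBCCBCCBCCBACCCBCCBACCBCCBCCBCCBACCCBCCBACCBCCBCCBCCBACCCBCCBACCBCCBCCBACCCBCCBAC ⇒ CCB·CCB·AC·CCB·CCB·AC·CB·CCB·CCB·CCB·AC·CCB·CCB·AC·CB·CCB·CCB·AC·CCB·CCB·AC·CCB·CCB·AC·CCB·CCB·AC·CB·CCB·CCB·CCB·AC·CCB·CCB·AC·CB·CCB·CCB·AC·CCB·CCB·AC·CCB·CCB·AC·CB·CCB·CCB·CCB·AC·CCB·CCB·AC·CB·CCB·CCB·CCB·AC·CCB·CCB·AC·CB·CCB·CCB·AC·CCB·CCB·AC·CCB·CCB·AC·CCB·CCB·AC·CB·CCB·CCB·CCB·AC·CCB·CCB·AC·CB·CCB·CCB·AC·CCB·CCB·AC·CCB·CCB·AC·CCB·CCB·AC·CB·CCB·CCB·CCB·AC·CCB·CCB·AC·CB·CCB·CCB·AC·CCB·CCB·AC·CCB·CCB·AC·CCB·CCB·AC·CB·CCB·CCB·CCB·AC·CCB·CCB·AC·CB·CCB·CCB·AC·CCB·CCB·AC·CCB·CCB·AC·CB·CCB·CCB·CCB·AC·CCB·CCB·AC·CB·CCB
    A ↦ CB
    B ↦ AC
    C ↦ CCB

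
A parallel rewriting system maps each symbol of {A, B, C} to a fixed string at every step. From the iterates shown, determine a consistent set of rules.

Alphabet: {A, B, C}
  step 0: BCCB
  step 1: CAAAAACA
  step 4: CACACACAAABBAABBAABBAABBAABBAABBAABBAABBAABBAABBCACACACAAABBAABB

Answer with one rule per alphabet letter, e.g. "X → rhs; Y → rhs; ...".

A->BB, B->CA, C->AA

  step 0 ⇒ step 1: BCCB ⇒ CA·AA·AA·CA
    B ↦ CA
    C ↦ AA
    A ↦ BB  (constrained at step 1)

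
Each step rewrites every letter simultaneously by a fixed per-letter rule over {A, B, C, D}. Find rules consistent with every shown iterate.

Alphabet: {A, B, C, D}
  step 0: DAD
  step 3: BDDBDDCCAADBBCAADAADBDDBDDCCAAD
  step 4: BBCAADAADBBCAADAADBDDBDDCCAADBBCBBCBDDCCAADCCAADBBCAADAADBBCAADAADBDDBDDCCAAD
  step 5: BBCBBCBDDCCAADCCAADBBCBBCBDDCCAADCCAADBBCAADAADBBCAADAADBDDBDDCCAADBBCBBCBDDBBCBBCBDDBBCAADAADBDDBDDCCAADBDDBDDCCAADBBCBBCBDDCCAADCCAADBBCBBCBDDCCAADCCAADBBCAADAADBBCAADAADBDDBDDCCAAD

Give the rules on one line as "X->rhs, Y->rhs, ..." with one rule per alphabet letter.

A->C, B->BBC, C->BDD, D->AAD

  step 4 ⇒ step 5: BBCAADAADBBCAADAADBDDBDDCCAADBBCBBCBDDCCAADCCAADBBCAADAADBBCAADAADBDDBDDCCAAD ⇒ BBC·BBC·BDD·C·C·AAD·C·C·AAD·BBC·BBC·BDD·C·C·AAD·C·C·AAD·BBC·AAD·AAD·BBC·AAD·AAD·BDD·BDD·C·C·AAD·BBC·BBC·BDD·BBC·BBC·BDD·BBC·AAD·AAD·BDD·BDD·C·C·AAD·BDD·BDD·C·C·AAD·BBC·BBC·BDD·C·C·AAD·C·C·AAD·BBC·BBC·BDD·C·C·AAD·C·C·AAD·BBC·AAD·AAD·BBC·AAD·AAD·BDD·BDD·C·C·AAD
    A ↦ C
    B ↦ BBC
    C ↦ BDD
    D ↦ AAD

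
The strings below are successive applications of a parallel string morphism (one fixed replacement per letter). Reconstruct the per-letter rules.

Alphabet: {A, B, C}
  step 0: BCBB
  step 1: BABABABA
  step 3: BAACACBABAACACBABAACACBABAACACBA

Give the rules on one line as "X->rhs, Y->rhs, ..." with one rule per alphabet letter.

A->AC, B->BA, C->BA

  step 0 ⇒ step 1: BCBB ⇒ BA·BA·BA·BA
    B ↦ BA
    C ↦ BA
    A ↦ AC  (constrained at step 1)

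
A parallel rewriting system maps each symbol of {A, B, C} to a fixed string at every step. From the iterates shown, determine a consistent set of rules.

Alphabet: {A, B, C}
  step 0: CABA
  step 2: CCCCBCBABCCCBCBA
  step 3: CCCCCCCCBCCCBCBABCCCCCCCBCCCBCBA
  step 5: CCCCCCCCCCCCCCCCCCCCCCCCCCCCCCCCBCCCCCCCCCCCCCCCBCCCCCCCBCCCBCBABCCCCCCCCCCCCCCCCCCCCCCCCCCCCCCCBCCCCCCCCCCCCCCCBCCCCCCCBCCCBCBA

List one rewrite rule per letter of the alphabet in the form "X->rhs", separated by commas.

  step 2 ⇒ step 3: CCCCBCBABCCCBCBA ⇒ CC·CC·CC·CC·BC·CC·BC·BA·BC·CC·CC·CC·BC·CC·BC·BA
    A ↦ BA
    B ↦ BC
    C ↦ CC

A->BA, B->BC, C->CC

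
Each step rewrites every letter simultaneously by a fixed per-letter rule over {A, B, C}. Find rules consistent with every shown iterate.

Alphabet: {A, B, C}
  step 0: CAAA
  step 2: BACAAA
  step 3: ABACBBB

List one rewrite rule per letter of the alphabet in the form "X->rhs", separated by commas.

  step 2 ⇒ step 3: BACAAA ⇒ A·B·AC·B·B·B
    A ↦ B
    B ↦ A
    C ↦ AC

A->B, B->A, C->AC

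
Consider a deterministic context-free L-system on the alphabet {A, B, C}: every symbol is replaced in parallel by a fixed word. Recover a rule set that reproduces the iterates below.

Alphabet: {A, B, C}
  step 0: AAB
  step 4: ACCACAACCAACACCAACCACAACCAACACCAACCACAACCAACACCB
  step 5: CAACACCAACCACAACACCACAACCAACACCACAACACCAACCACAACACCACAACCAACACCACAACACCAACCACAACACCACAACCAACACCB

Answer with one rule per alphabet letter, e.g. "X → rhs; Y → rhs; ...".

A->CA, B->CB, C->AC

  step 4 ⇒ step 5: ACCACAACCAACACCAACCACAACCAACACCAACCACAACCAACACCB ⇒ CA·AC·AC·CA·AC·CA·CA·AC·AC·CA·CA·AC·CA·AC·AC·CA·CA·AC·AC·CA·AC·CA·CA·AC·AC·CA·CA·AC·CA·AC·AC·CA·CA·AC·AC·CA·AC·CA·CA·AC·AC·CA·CA·AC·CA·AC·AC·CB
    A ↦ CA
    B ↦ CB
    C ↦ AC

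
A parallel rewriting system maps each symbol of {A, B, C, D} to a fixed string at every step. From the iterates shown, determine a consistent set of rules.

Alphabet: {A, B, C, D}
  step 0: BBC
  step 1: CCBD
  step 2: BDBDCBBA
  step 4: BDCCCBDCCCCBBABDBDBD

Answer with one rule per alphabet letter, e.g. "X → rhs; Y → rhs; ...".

A->C, B->C, C->BD, D->BBA

  step 1 ⇒ step 2: CCBD ⇒ BD·BD·C·BBA
    B ↦ C
    C ↦ BD
    D ↦ BBA
    A ↦ C  (constrained at step 2)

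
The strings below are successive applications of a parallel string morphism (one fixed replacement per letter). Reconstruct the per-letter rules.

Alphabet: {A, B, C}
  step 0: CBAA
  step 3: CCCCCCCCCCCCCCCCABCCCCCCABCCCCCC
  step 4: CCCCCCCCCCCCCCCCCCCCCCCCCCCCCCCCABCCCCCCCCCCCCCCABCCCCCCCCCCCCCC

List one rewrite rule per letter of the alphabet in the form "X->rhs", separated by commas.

  step 3 ⇒ step 4: CCCCCCCCCCCCCCCCABCCCCCCABCCCCCC ⇒ CC·CC·CC·CC·CC·CC·CC·CC·CC·CC·CC·CC·CC·CC·CC·CC·AB·CC·CC·CC·CC·CC·CC·CC·AB·CC·CC·CC·CC·CC·CC·CC
    A ↦ AB
    B ↦ CC
    C ↦ CC

A->AB, B->CC, C->CC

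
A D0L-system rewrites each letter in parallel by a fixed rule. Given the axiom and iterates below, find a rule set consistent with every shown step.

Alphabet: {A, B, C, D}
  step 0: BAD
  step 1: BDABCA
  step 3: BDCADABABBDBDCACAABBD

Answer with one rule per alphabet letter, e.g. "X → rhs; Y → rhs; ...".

  step 0 ⇒ step 1: BAD ⇒ BD·AB·CA
    A ↦ AB
    B ↦ BD
    D ↦ CA
    C ↦ D  (constrained at step 1)

A->AB, B->BD, C->D, D->CA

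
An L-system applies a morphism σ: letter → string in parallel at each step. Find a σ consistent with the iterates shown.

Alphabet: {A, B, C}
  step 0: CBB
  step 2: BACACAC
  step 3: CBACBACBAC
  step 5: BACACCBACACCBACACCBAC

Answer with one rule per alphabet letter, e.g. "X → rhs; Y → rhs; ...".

  step 2 ⇒ step 3: BACACAC ⇒ C·B·AC·B·AC·B·AC
    A ↦ B
    B ↦ C
    C ↦ AC

A->B, B->C, C->AC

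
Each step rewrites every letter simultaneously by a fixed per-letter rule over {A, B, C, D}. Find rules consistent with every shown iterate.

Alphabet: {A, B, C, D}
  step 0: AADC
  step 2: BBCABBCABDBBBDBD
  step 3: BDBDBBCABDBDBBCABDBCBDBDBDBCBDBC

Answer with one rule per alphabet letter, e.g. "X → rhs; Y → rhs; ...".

  step 2 ⇒ step 3: BBCABBCABDBBBDBD ⇒ BD·BD·BB·CA·BD·BD·BB·CA·BD·BC·BD·BD·BD·BC·BD·BC
    A ↦ CA
    B ↦ BD
    C ↦ BB
    D ↦ BC

A->CA, B->BD, C->BB, D->BC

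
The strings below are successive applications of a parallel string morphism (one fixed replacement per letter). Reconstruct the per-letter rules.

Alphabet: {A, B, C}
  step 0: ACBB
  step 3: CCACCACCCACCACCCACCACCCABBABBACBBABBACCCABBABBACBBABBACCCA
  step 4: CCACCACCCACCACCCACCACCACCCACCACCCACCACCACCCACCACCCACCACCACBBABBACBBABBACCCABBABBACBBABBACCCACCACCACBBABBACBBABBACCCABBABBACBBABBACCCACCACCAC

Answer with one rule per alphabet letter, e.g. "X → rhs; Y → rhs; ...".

  step 3 ⇒ step 4: CCACCACCCACCACCCACCACCCABBABBACBBABBACCCABBABBACBBABBACCCA ⇒ CCA·CCA·C·CCA·CCA·C·CCA·CCA·CCA·C·CCA·CCA·C·CCA·CCA·CCA·C·CCA·CCA·C·CCA·CCA·CCA·C·BBA·BBA·C·BBA·BBA·C·CCA·BBA·BBA·C·BBA·BBA·C·CCA·CCA·CCA·C·BBA·BBA·C·BBA·BBA·C·CCA·BBA·BBA·C·BBA·BBA·C·CCA·CCA·CCA·C
    A ↦ C
    B ↦ BBA
    C ↦ CCA

A->C, B->BBA, C->CCA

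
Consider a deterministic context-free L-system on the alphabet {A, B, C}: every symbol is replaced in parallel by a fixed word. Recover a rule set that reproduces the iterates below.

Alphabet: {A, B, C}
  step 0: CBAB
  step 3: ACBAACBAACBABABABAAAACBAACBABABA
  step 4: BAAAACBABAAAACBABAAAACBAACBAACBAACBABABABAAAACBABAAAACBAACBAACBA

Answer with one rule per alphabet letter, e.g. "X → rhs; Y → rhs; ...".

A->BA, B->AC, C->AA

  step 3 ⇒ step 4: ACBAACBAACBABABABAAAACBAACBABABA ⇒ BA·AA·AC·BA·BA·AA·AC·BA·BA·AA·AC·BA·AC·BA·AC·BA·AC·BA·BA·BA·BA·AA·AC·BA·BA·AA·AC·BA·AC·BA·AC·BA
    A ↦ BA
    B ↦ AC
    C ↦ AA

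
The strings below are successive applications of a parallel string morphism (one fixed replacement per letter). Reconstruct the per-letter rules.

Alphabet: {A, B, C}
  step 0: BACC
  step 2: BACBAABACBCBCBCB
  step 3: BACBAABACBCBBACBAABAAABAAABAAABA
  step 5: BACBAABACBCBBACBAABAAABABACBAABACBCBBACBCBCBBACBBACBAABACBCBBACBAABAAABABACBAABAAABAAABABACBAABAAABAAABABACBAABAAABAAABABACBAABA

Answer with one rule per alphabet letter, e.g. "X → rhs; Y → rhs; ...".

  step 2 ⇒ step 3: BACBAABACBCBCBCB ⇒ BA·CB·AA·BA·CB·CB·BA·CB·AA·BA·AA·BA·AA·BA·AA·BA
    A ↦ CB
    B ↦ BA
    C ↦ AA

A->CB, B->BA, C->AA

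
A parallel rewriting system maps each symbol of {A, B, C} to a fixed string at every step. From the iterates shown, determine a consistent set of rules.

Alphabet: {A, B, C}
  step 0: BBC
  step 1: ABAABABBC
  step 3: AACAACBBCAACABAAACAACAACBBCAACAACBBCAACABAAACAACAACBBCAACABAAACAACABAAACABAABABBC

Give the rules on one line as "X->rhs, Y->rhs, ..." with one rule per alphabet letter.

  step 0 ⇒ step 1: BBC ⇒ ABA·ABA·BBC
    B ↦ ABA
    C ↦ BBC
    A ↦ AAC  (constrained at step 1)

A->AAC, B->ABA, C->BBC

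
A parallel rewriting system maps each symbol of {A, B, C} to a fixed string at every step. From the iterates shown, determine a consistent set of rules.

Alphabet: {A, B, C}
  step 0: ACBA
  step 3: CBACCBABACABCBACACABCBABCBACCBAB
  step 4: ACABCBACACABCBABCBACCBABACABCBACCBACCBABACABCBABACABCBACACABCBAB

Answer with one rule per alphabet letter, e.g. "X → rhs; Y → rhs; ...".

  step 3 ⇒ step 4: CBACCBABACABCBACACABCBABCBACCBAB ⇒ AC·AB·CB·AC·AC·AB·CB·AB·CB·AC·CB·AB·AC·AB·CB·AC·CB·AC·CB·AB·AC·AB·CB·AB·AC·AB·CB·AC·AC·AB·CB·AB
    A ↦ CB
    B ↦ AB
    C ↦ AC

A->CB, B->AB, C->AC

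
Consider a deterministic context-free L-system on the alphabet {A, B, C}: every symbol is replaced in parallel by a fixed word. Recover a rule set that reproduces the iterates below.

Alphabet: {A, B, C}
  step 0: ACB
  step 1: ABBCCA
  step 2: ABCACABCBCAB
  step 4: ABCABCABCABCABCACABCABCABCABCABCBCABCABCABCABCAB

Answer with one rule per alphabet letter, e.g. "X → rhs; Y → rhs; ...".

A->AB, B->CA, C->BC

  step 1 ⇒ step 2: ABBCCA ⇒ AB·CA·CA·BC·BC·AB
    A ↦ AB
    B ↦ CA
    C ↦ BC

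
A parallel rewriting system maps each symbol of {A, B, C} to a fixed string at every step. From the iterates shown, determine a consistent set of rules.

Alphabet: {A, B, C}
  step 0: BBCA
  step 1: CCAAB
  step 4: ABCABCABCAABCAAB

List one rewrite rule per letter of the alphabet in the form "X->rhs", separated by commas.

A->AB, B->C, C->A

  step 0 ⇒ step 1: BBCA ⇒ C·C·A·AB
    A ↦ AB
    B ↦ C
    C ↦ A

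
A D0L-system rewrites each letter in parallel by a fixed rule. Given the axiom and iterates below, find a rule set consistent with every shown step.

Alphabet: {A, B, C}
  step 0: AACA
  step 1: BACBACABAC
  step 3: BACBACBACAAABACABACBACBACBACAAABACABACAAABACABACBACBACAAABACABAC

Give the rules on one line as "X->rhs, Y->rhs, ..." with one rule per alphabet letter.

  step 0 ⇒ step 1: AACA ⇒ BAC·BAC·A·BAC
    A ↦ BAC
    C ↦ A
    B ↦ AAA  (constrained at step 1)

A->BAC, B->AAA, C->A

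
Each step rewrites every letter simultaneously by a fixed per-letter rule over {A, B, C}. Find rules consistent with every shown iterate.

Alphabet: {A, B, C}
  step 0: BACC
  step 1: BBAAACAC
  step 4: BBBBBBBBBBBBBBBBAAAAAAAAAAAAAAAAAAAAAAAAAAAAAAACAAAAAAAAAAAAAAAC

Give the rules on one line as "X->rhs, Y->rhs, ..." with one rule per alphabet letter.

A->AA, B->BB, C->AC

  step 0 ⇒ step 1: BACC ⇒ BB·AA·AC·AC
    A ↦ AA
    B ↦ BB
    C ↦ AC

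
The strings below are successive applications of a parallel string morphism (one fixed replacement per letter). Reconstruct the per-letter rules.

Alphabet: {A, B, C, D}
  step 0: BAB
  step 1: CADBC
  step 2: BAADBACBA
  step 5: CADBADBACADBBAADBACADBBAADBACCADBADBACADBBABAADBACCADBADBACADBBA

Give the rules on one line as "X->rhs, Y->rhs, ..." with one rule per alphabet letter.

A->ADB, B->C, C->BA, D->A

  step 1 ⇒ step 2: CADBC ⇒ BA·ADB·A·C·BA
    A ↦ ADB
    B ↦ C
    C ↦ BA
    D ↦ A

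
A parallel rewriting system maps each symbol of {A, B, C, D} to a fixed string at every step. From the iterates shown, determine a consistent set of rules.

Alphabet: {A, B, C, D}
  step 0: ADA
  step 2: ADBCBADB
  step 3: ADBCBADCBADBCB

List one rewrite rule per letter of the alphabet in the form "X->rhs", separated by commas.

  step 2 ⇒ step 3: ADBCBADB ⇒ AD·B·CB·AD·CB·AD·B·CB
    A ↦ AD
    B ↦ CB
    C ↦ AD
    D ↦ B

A->AD, B->CB, C->AD, D->B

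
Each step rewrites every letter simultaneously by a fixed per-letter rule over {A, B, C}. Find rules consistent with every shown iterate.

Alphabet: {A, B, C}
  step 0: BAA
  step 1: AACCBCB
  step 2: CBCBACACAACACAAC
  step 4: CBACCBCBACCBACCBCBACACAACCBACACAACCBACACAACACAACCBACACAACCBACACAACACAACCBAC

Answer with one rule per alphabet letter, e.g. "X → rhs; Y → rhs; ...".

  step 1 ⇒ step 2: AACCBCB ⇒ CB·CB·AC·AC·AAC·AC·AAC
    A ↦ CB
    B ↦ AAC
    C ↦ AC

A->CB, B->AAC, C->AC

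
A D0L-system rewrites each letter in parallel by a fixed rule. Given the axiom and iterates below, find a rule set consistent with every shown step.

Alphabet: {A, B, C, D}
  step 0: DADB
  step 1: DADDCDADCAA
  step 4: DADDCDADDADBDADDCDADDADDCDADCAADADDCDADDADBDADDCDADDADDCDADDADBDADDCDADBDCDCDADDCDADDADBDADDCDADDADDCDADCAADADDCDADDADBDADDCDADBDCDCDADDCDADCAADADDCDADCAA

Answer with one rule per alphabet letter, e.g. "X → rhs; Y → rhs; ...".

  step 0 ⇒ step 1: DADB ⇒ DAD·DC·DAD·CAA
    A ↦ DC
    B ↦ CAA
    D ↦ DAD
    C ↦ B  (constrained at step 1)

A->DC, B->CAA, C->B, D->DAD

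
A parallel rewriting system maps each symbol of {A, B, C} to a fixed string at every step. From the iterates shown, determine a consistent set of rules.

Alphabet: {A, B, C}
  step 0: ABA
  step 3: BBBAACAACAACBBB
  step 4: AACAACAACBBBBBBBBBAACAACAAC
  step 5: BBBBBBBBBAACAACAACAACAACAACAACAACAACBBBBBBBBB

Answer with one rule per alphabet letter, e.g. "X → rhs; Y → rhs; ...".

A->B, B->AAC, C->B

  step 4 ⇒ step 5: AACAACAACBBBBBBBBBAACAACAAC ⇒ B·B·B·B·B·B·B·B·B·AAC·AAC·AAC·AAC·AAC·AAC·AAC·AAC·AAC·B·B·B·B·B·B·B·B·B
    A ↦ B
    B ↦ AAC
    C ↦ B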